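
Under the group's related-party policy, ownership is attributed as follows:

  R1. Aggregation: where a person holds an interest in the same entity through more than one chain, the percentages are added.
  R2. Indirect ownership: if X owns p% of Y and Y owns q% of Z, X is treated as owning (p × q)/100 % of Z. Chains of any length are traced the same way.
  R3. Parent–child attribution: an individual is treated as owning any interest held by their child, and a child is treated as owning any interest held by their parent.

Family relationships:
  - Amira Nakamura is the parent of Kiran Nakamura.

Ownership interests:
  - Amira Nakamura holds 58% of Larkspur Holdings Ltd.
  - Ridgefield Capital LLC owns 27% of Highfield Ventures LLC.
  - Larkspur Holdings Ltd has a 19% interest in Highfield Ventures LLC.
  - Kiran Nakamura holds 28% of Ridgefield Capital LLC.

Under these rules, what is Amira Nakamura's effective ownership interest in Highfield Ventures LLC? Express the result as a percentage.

By parent–child attribution (R3), Amira Nakamura is treated as owning Kiran Nakamura's 28% interest in Ridgefield Capital LLC.
Chain via Larkspur Holdings Ltd (R2): 58% × 19% = 11.02% of Highfield Ventures LLC.
Chain via Ridgefield Capital LLC (R2): 28% × 27% = 7.56% of Highfield Ventures LLC.
Aggregating (R1): 11.02% + 7.56% = 18.58%.

18.58%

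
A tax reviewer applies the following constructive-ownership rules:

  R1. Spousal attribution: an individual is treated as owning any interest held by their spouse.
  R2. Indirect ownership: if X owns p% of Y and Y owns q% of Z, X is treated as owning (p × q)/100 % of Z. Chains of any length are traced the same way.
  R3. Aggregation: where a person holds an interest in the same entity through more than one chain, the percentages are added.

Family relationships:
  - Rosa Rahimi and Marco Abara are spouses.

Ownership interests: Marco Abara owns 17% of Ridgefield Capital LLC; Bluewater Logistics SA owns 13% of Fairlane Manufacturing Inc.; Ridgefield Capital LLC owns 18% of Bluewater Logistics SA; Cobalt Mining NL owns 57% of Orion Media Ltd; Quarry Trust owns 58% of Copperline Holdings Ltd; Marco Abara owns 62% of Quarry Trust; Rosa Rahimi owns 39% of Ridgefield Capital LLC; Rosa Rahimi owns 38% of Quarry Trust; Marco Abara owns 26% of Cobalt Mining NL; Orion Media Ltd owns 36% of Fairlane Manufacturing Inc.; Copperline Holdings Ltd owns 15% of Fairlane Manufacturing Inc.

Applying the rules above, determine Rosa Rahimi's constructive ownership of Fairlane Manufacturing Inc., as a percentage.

15.3456%

By spousal attribution (R1), Rosa Rahimi is treated as also owning Marco Abara's interest in Quarry Trust, giving 38% + 62% = 100%.
By spousal attribution (R1), Rosa Rahimi is treated as also owning Marco Abara's interest in Ridgefield Capital LLC, giving 39% + 17% = 56%.
By spousal attribution (R1), Rosa Rahimi is treated as owning Marco Abara's 26% interest in Cobalt Mining NL.
Chain via Quarry Trust → Copperline Holdings Ltd (R2): 100% × 58% × 15% = 8.7% of Fairlane Manufacturing Inc.
Chain via Ridgefield Capital LLC → Bluewater Logistics SA (R2): 56% × 18% × 13% = 1.3104% of Fairlane Manufacturing Inc.
Chain via Cobalt Mining NL → Orion Media Ltd (R2): 26% × 57% × 36% = 5.3352% of Fairlane Manufacturing Inc.
Aggregating (R3): 8.7% + 1.3104% + 5.3352% = 15.3456%.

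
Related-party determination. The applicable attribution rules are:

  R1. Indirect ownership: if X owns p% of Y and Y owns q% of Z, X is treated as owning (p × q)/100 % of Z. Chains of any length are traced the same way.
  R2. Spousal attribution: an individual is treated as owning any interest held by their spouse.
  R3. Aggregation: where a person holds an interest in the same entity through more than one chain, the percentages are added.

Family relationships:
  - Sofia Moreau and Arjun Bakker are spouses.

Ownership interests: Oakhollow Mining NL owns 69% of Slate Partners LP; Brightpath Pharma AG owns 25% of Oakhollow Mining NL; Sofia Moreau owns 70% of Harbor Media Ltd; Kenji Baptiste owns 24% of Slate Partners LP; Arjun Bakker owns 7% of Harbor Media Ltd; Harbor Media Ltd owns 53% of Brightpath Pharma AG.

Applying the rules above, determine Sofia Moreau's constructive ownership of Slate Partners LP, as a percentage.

7.039725%

By spousal attribution (R2), Sofia Moreau is treated as also owning Arjun Bakker's interest in Harbor Media Ltd, giving 70% + 7% = 77%.
Chain via Harbor Media Ltd → Brightpath Pharma AG → Oakhollow Mining NL (R1): 77% × 53% × 25% × 69% = 7.039725% of Slate Partners LP.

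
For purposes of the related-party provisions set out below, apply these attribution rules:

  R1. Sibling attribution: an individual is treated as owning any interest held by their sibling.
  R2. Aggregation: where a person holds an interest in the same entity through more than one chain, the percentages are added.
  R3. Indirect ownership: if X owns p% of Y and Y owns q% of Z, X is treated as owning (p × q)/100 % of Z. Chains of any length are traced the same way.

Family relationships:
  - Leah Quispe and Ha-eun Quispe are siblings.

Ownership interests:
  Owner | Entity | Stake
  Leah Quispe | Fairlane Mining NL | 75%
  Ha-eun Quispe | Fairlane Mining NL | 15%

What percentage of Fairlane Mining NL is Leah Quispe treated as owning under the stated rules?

90%

By sibling attribution (R1), Leah Quispe is treated as also owning Ha-eun Quispe's interest in Fairlane Mining NL, giving 75% + 15% = 90%.
Direct interest in Fairlane Mining NL: 90%.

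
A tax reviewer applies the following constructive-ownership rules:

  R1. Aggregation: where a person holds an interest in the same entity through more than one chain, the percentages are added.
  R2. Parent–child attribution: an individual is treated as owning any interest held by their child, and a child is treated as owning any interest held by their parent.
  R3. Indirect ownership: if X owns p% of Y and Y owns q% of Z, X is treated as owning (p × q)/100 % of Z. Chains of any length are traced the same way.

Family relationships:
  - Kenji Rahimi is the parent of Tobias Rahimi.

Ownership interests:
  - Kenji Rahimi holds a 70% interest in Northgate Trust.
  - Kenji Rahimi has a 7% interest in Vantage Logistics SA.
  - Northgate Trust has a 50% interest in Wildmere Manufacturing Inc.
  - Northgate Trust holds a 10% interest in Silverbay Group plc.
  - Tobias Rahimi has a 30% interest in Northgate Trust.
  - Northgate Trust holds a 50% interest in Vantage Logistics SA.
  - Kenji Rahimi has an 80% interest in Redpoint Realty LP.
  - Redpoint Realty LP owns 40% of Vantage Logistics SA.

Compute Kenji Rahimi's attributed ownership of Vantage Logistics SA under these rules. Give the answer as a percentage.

By parent–child attribution (R2), Kenji Rahimi is treated as also owning Tobias Rahimi's interest in Northgate Trust, giving 70% + 30% = 100%.
Chain via Redpoint Realty LP (R3): 80% × 40% = 32% of Vantage Logistics SA.
Chain via Northgate Trust (R3): 100% × 50% = 50% of Vantage Logistics SA.
Direct interest in Vantage Logistics SA: 7%.
Aggregating (R1): 32% + 50% + 7% = 89%.

89%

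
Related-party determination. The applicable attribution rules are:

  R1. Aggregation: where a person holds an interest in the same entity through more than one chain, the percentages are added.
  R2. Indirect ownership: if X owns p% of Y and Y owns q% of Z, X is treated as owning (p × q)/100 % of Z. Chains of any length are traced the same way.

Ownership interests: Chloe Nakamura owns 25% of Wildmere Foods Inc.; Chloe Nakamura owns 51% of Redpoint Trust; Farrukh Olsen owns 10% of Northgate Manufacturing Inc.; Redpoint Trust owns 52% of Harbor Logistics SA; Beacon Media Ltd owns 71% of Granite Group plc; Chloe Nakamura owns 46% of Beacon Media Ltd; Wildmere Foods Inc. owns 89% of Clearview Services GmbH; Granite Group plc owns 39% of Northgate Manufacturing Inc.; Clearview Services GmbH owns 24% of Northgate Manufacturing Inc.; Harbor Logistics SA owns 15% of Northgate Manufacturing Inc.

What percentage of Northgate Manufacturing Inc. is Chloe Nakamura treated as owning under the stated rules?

Chain via Wildmere Foods Inc. → Clearview Services GmbH (R2): 25% × 89% × 24% = 5.34% of Northgate Manufacturing Inc.
Chain via Redpoint Trust → Harbor Logistics SA (R2): 51% × 52% × 15% = 3.978% of Northgate Manufacturing Inc.
Chain via Beacon Media Ltd → Granite Group plc (R2): 46% × 71% × 39% = 12.7374% of Northgate Manufacturing Inc.
Aggregating (R1): 5.34% + 3.978% + 12.7374% = 22.0554%.

22.0554%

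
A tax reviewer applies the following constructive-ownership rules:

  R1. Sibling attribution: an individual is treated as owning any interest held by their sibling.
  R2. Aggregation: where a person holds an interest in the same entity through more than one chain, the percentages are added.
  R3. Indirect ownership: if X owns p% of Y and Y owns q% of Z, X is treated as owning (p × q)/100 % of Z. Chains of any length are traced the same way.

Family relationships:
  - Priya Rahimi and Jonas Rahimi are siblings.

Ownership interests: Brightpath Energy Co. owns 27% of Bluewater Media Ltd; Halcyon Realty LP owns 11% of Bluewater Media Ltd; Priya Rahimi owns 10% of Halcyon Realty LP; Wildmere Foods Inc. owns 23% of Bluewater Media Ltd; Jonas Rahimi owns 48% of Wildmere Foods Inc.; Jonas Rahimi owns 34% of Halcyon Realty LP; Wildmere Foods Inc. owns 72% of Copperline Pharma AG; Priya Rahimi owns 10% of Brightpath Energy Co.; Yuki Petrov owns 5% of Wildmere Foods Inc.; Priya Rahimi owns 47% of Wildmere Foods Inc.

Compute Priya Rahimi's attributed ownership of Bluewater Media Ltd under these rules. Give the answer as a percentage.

By sibling attribution (R1), Priya Rahimi is treated as also owning Jonas Rahimi's interest in Halcyon Realty LP, giving 10% + 34% = 44%.
By sibling attribution (R1), Priya Rahimi is treated as also owning Jonas Rahimi's interest in Wildmere Foods Inc, giving 47% + 48% = 95%.
Chain via Halcyon Realty LP (R3): 44% × 11% = 4.84% of Bluewater Media Ltd.
Chain via Brightpath Energy Co. (R3): 10% × 27% = 2.7% of Bluewater Media Ltd.
Chain via Wildmere Foods Inc. (R3): 95% × 23% = 21.85% of Bluewater Media Ltd.
Aggregating (R2): 4.84% + 2.7% + 21.85% = 29.39%.

29.39%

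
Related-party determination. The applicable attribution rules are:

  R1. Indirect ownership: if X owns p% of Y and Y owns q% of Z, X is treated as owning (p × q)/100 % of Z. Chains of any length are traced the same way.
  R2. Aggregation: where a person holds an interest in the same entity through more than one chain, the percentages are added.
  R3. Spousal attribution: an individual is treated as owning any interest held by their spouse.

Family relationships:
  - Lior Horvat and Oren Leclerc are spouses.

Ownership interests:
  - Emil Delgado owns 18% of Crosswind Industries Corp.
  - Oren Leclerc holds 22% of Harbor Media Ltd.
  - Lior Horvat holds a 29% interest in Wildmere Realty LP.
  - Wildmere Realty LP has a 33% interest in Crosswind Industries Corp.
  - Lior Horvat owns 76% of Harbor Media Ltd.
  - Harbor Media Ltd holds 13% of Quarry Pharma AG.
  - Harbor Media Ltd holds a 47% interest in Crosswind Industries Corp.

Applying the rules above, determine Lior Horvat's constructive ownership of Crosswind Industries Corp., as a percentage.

By spousal attribution (R3), Lior Horvat is treated as also owning Oren Leclerc's interest in Harbor Media Ltd, giving 76% + 22% = 98%.
Chain via Harbor Media Ltd (R1): 98% × 47% = 46.06% of Crosswind Industries Corp.
Chain via Wildmere Realty LP (R1): 29% × 33% = 9.57% of Crosswind Industries Corp.
Aggregating (R2): 46.06% + 9.57% = 55.63%.

55.63%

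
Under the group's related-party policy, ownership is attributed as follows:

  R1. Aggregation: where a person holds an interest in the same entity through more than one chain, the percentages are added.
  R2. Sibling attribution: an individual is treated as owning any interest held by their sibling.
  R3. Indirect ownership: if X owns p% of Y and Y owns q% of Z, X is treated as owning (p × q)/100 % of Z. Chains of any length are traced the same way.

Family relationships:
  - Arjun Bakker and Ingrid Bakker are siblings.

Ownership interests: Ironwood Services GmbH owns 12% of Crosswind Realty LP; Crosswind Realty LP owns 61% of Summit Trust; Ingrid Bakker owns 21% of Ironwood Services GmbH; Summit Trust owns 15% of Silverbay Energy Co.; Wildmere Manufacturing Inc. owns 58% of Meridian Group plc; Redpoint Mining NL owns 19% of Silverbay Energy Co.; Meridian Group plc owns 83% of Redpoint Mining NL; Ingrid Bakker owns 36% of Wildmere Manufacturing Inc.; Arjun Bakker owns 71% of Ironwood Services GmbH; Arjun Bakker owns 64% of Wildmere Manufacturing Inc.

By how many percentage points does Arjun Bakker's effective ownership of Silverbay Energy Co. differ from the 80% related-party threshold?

69.84324

By sibling attribution (R2), Arjun Bakker is treated as also owning Ingrid Bakker's interest in Wildmere Manufacturing Inc, giving 64% + 36% = 100%.
By sibling attribution (R2), Arjun Bakker is treated as also owning Ingrid Bakker's interest in Ironwood Services GmbH, giving 71% + 21% = 92%.
Chain via Wildmere Manufacturing Inc. → Meridian Group plc → Redpoint Mining NL (R3): 100% × 58% × 83% × 19% = 9.1466% of Silverbay Energy Co.
Chain via Ironwood Services GmbH → Crosswind Realty LP → Summit Trust (R3): 92% × 12% × 61% × 15% = 1.01016% of Silverbay Energy Co.
Aggregating (R1): 9.1466% + 1.01016% = 10.15676%.
10.15676% falls short of the 80% threshold by 69.84324 percentage points.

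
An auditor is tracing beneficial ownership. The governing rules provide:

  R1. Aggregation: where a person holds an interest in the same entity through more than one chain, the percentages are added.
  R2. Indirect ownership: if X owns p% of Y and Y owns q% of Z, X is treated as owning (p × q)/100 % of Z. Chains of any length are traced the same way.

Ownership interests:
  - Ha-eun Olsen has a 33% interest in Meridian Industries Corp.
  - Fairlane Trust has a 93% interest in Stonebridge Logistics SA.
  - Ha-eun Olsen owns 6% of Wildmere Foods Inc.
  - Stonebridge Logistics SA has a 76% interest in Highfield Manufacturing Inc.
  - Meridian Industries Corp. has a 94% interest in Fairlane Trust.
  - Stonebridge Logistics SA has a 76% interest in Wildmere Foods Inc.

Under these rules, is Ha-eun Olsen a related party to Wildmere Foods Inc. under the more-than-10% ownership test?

Chain via Meridian Industries Corp. → Fairlane Trust → Stonebridge Logistics SA (R2): 33% × 94% × 93% × 76% = 21.924936% of Wildmere Foods Inc.
Direct interest in Wildmere Foods Inc: 6%.
Aggregating (R1): 21.924936% + 6% = 27.924936%.
27.924936% exceeds the 10% threshold, so Ha-eun is a related party to Wildmere Foods Inc.

Yes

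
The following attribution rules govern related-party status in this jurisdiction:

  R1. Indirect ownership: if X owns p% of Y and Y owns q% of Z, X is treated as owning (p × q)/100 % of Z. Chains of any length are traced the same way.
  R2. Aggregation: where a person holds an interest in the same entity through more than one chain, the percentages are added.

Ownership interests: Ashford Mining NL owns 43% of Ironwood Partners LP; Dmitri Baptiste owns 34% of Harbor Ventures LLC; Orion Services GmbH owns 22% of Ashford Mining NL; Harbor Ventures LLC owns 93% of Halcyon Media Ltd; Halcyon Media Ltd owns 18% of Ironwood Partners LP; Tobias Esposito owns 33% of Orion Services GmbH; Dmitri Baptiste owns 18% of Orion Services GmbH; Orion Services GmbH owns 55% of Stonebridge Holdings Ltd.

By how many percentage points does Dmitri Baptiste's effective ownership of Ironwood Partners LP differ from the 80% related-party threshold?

Chain via Harbor Ventures LLC → Halcyon Media Ltd (R1): 34% × 93% × 18% = 5.6916% of Ironwood Partners LP.
Chain via Orion Services GmbH → Ashford Mining NL (R1): 18% × 22% × 43% = 1.7028% of Ironwood Partners LP.
Aggregating (R2): 5.6916% + 1.7028% = 7.3944%.
7.3944% falls short of the 80% threshold by 72.6056 percentage points.

72.6056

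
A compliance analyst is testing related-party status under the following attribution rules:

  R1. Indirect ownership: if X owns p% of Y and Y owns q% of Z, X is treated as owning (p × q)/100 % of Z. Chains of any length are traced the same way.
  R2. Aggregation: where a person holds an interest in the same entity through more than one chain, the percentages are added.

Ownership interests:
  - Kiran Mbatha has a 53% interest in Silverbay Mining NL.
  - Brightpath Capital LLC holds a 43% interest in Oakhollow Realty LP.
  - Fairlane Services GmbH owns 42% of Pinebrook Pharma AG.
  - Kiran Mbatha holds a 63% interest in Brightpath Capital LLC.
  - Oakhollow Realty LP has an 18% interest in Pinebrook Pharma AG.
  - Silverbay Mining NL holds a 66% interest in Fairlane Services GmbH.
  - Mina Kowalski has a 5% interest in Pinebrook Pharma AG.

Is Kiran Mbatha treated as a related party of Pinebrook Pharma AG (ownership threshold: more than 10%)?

Yes

Chain via Brightpath Capital LLC → Oakhollow Realty LP (R1): 63% × 43% × 18% = 4.8762% of Pinebrook Pharma AG.
Chain via Silverbay Mining NL → Fairlane Services GmbH (R1): 53% × 66% × 42% = 14.6916% of Pinebrook Pharma AG.
Aggregating (R2): 4.8762% + 14.6916% = 19.5678%.
19.5678% exceeds the 10% threshold, so Kiran is a related party to Pinebrook Pharma AG.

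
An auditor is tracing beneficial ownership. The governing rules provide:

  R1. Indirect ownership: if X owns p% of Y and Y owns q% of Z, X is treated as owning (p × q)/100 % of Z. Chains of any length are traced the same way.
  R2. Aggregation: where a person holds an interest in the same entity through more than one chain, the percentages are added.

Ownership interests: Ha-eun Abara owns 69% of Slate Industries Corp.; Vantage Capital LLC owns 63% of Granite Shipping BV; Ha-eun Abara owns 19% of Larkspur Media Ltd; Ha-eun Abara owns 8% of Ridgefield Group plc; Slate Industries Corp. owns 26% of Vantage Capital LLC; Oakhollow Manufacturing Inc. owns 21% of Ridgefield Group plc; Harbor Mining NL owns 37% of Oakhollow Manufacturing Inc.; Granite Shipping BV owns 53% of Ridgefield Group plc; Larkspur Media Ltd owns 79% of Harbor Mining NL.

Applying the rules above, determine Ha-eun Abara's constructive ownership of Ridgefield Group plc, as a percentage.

15.156443%

Chain via Larkspur Media Ltd → Harbor Mining NL → Oakhollow Manufacturing Inc. (R1): 19% × 79% × 37% × 21% = 1.166277% of Ridgefield Group plc.
Chain via Slate Industries Corp. → Vantage Capital LLC → Granite Shipping BV (R1): 69% × 26% × 63% × 53% = 5.990166% of Ridgefield Group plc.
Direct interest in Ridgefield Group plc: 8%.
Aggregating (R2): 1.166277% + 5.990166% + 8% = 15.156443%.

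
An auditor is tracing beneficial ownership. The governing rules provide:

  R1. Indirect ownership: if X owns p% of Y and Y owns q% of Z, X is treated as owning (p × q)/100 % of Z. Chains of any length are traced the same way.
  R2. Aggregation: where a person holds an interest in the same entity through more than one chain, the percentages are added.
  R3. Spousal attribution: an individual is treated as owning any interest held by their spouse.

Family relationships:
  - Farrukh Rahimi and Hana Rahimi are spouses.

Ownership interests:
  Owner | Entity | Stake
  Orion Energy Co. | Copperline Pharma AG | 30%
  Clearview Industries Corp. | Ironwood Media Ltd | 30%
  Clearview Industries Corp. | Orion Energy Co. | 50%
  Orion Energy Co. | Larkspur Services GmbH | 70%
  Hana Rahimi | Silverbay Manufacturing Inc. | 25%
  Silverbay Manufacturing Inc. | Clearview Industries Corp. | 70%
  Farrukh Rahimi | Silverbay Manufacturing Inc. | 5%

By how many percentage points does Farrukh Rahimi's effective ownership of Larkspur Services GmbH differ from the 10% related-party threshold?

By spousal attribution (R3), Farrukh Rahimi is treated as also owning Hana Rahimi's interest in Silverbay Manufacturing Inc, giving 5% + 25% = 30%.
Chain via Silverbay Manufacturing Inc. → Clearview Industries Corp. → Orion Energy Co. (R1): 30% × 70% × 50% × 70% = 7.35% of Larkspur Services GmbH.
7.35% falls short of the 10% threshold by 2.65 percentage points.

2.65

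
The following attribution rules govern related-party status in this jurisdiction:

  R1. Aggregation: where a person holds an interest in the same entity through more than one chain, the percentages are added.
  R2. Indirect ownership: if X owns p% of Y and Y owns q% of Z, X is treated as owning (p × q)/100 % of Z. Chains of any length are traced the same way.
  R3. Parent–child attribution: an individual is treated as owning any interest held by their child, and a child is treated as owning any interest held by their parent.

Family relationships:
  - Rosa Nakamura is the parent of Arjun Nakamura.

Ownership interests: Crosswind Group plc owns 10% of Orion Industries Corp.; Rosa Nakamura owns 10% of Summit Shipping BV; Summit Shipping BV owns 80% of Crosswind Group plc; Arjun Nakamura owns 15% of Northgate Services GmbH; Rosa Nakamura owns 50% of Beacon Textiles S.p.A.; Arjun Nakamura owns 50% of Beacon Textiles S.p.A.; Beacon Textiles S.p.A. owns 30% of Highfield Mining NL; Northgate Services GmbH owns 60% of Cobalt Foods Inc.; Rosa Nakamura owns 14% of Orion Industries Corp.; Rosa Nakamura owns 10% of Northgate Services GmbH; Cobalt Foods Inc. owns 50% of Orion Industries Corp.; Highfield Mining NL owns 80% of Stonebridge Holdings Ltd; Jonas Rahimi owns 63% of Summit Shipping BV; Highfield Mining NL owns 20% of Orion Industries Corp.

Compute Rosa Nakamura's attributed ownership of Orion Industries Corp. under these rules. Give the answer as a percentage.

28.3%

By parent–child attribution (R3), Rosa Nakamura is treated as also owning Arjun Nakamura's interest in Northgate Services GmbH, giving 10% + 15% = 25%.
By parent–child attribution (R3), Rosa Nakamura is treated as also owning Arjun Nakamura's interest in Beacon Textiles S.p.A, giving 50% + 50% = 100%.
Chain via Northgate Services GmbH → Cobalt Foods Inc. (R2): 25% × 60% × 50% = 7.5% of Orion Industries Corp.
Chain via Beacon Textiles S.p.A. → Highfield Mining NL (R2): 100% × 30% × 20% = 6% of Orion Industries Corp.
Chain via Summit Shipping BV → Crosswind Group plc (R2): 10% × 80% × 10% = 0.8% of Orion Industries Corp.
Direct interest in Orion Industries Corp: 14%.
Aggregating (R1): 7.5% + 6% + 0.8% + 14% = 28.3%.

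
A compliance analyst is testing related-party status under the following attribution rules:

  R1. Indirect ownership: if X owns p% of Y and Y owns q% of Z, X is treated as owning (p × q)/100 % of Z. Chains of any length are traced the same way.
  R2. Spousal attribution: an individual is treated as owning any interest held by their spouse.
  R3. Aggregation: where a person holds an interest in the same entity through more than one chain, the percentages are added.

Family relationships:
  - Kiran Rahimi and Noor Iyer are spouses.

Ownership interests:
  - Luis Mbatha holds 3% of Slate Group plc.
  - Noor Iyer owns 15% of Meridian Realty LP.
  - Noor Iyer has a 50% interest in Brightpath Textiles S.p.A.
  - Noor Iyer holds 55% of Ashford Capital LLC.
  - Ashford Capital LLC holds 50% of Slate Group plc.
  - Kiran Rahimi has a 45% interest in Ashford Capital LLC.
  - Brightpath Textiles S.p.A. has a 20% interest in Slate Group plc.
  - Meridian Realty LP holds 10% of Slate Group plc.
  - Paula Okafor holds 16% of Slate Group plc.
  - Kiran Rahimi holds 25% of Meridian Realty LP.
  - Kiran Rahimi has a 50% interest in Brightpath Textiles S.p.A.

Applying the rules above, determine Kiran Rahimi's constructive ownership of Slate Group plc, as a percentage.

74%

By spousal attribution (R2), Kiran Rahimi is treated as also owning Noor Iyer's interest in Brightpath Textiles S.p.A, giving 50% + 50% = 100%.
By spousal attribution (R2), Kiran Rahimi is treated as also owning Noor Iyer's interest in Meridian Realty LP, giving 25% + 15% = 40%.
By spousal attribution (R2), Kiran Rahimi is treated as also owning Noor Iyer's interest in Ashford Capital LLC, giving 45% + 55% = 100%.
Chain via Brightpath Textiles S.p.A. (R1): 100% × 20% = 20% of Slate Group plc.
Chain via Meridian Realty LP (R1): 40% × 10% = 4% of Slate Group plc.
Chain via Ashford Capital LLC (R1): 100% × 50% = 50% of Slate Group plc.
Aggregating (R3): 20% + 4% + 50% = 74%.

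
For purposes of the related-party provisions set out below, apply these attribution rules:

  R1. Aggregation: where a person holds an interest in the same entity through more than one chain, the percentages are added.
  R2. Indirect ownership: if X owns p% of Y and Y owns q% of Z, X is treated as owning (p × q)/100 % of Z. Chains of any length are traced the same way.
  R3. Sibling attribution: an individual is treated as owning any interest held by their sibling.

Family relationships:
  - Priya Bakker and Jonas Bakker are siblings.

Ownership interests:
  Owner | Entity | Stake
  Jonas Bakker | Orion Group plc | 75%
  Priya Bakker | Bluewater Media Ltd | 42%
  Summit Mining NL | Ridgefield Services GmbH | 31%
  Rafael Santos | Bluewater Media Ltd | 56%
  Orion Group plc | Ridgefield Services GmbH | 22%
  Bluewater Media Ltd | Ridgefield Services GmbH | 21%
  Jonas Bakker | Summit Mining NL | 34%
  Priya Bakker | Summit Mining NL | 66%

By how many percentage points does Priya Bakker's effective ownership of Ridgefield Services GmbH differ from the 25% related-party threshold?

By sibling attribution (R3), Priya Bakker is treated as also owning Jonas Bakker's interest in Summit Mining NL, giving 66% + 34% = 100%.
By sibling attribution (R3), Priya Bakker is treated as owning Jonas Bakker's 75% interest in Orion Group plc.
Chain via Summit Mining NL (R2): 100% × 31% = 31% of Ridgefield Services GmbH.
Chain via Bluewater Media Ltd (R2): 42% × 21% = 8.82% of Ridgefield Services GmbH.
Chain via Orion Group plc (R2): 75% × 22% = 16.5% of Ridgefield Services GmbH.
Aggregating (R1): 31% + 8.82% + 16.5% = 56.32%.
56.32% exceeds the 25% threshold by 31.32 percentage points.

31.32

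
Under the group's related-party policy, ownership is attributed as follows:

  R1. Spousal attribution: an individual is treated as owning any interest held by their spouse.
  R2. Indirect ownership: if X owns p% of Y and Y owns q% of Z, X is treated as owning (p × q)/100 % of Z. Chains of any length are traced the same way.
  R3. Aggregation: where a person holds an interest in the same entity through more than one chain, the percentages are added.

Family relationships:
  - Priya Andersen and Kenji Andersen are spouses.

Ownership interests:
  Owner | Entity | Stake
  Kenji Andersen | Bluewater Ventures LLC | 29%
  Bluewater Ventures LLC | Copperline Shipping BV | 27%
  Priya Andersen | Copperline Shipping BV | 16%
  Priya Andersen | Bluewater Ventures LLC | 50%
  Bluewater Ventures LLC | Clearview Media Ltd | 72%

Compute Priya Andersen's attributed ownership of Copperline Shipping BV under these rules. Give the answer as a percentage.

By spousal attribution (R1), Priya Andersen is treated as also owning Kenji Andersen's interest in Bluewater Ventures LLC, giving 50% + 29% = 79%.
Chain via Bluewater Ventures LLC (R2): 79% × 27% = 21.33% of Copperline Shipping BV.
Direct interest in Copperline Shipping BV: 16%.
Aggregating (R3): 21.33% + 16% = 37.33%.

37.33%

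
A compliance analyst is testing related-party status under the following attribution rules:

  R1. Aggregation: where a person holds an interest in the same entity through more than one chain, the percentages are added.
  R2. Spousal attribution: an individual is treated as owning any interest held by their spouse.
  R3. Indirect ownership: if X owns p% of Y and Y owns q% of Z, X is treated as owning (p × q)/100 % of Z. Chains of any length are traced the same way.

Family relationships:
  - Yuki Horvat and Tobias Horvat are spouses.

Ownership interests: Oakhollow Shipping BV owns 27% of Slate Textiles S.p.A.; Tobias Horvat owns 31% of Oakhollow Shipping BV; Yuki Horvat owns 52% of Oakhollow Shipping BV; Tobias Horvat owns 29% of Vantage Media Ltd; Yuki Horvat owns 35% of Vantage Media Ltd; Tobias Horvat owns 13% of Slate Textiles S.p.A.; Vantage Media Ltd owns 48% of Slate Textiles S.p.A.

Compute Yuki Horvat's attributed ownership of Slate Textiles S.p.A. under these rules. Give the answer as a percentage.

By spousal attribution (R2), Yuki Horvat is treated as also owning Tobias Horvat's interest in Vantage Media Ltd, giving 35% + 29% = 64%.
By spousal attribution (R2), Yuki Horvat is treated as also owning Tobias Horvat's interest in Oakhollow Shipping BV, giving 52% + 31% = 83%.
By spousal attribution (R2), Yuki Horvat is treated as owning Tobias Horvat's 13% interest in Slate Textiles S.p.A.
Chain via Vantage Media Ltd (R3): 64% × 48% = 30.72% of Slate Textiles S.p.A.
Chain via Oakhollow Shipping BV (R3): 83% × 27% = 22.41% of Slate Textiles S.p.A.
Direct interest in Slate Textiles S.p.A: 13%.
Aggregating (R1): 30.72% + 22.41% + 13% = 66.13%.

66.13%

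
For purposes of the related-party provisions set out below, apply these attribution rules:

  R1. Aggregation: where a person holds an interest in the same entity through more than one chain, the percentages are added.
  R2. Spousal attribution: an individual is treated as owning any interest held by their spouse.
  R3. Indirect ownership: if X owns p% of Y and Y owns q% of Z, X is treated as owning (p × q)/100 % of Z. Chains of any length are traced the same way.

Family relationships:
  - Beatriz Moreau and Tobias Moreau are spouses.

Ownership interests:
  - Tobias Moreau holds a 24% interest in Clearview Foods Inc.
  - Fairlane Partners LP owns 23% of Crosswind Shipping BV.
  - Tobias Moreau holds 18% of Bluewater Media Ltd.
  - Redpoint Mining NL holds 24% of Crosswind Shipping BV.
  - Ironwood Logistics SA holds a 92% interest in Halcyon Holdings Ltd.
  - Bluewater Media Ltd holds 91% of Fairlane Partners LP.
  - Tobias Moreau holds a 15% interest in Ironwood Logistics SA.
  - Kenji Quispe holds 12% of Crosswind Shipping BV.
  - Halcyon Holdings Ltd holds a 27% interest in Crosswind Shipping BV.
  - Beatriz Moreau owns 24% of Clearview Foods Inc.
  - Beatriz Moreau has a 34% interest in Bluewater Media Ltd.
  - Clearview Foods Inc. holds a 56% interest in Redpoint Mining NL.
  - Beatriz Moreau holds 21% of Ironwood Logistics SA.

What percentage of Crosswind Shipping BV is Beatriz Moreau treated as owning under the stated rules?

26.2772%

By spousal attribution (R2), Beatriz Moreau is treated as also owning Tobias Moreau's interest in Bluewater Media Ltd, giving 34% + 18% = 52%.
By spousal attribution (R2), Beatriz Moreau is treated as also owning Tobias Moreau's interest in Ironwood Logistics SA, giving 21% + 15% = 36%.
By spousal attribution (R2), Beatriz Moreau is treated as also owning Tobias Moreau's interest in Clearview Foods Inc, giving 24% + 24% = 48%.
Chain via Bluewater Media Ltd → Fairlane Partners LP (R3): 52% × 91% × 23% = 10.8836% of Crosswind Shipping BV.
Chain via Ironwood Logistics SA → Halcyon Holdings Ltd (R3): 36% × 92% × 27% = 8.9424% of Crosswind Shipping BV.
Chain via Clearview Foods Inc. → Redpoint Mining NL (R3): 48% × 56% × 24% = 6.4512% of Crosswind Shipping BV.
Aggregating (R1): 10.8836% + 8.9424% + 6.4512% = 26.2772%.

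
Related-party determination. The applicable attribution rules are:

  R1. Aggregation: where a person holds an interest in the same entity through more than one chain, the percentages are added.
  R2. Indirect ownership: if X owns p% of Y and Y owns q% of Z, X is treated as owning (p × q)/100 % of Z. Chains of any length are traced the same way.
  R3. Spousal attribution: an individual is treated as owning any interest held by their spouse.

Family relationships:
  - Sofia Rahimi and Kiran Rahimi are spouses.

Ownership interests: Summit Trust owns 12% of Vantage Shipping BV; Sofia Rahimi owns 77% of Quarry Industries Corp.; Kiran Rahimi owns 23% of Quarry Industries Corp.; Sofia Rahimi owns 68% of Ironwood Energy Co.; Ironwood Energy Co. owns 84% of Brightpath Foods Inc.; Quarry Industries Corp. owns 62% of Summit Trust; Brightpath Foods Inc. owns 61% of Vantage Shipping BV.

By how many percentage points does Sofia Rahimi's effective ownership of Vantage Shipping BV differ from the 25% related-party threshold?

17.2832

By spousal attribution (R3), Sofia Rahimi is treated as also owning Kiran Rahimi's interest in Quarry Industries Corp, giving 77% + 23% = 100%.
Chain via Quarry Industries Corp. → Summit Trust (R2): 100% × 62% × 12% = 7.44% of Vantage Shipping BV.
Chain via Ironwood Energy Co. → Brightpath Foods Inc. (R2): 68% × 84% × 61% = 34.8432% of Vantage Shipping BV.
Aggregating (R1): 7.44% + 34.8432% = 42.2832%.
42.2832% exceeds the 25% threshold by 17.2832 percentage points.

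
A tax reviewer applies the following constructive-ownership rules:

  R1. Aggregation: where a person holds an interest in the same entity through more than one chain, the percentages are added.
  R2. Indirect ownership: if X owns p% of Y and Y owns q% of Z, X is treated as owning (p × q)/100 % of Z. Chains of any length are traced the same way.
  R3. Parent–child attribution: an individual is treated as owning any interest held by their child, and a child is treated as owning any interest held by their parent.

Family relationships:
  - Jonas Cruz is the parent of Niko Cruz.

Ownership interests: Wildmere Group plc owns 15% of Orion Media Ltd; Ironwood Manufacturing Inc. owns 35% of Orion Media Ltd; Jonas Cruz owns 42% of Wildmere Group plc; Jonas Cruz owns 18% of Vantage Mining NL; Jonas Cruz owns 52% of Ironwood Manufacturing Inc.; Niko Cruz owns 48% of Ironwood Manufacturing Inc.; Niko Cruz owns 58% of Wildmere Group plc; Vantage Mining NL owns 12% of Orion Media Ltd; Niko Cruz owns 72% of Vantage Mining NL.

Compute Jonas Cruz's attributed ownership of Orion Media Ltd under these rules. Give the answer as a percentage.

By parent–child attribution (R3), Jonas Cruz is treated as also owning Niko Cruz's interest in Vantage Mining NL, giving 18% + 72% = 90%.
By parent–child attribution (R3), Jonas Cruz is treated as also owning Niko Cruz's interest in Wildmere Group plc, giving 42% + 58% = 100%.
By parent–child attribution (R3), Jonas Cruz is treated as also owning Niko Cruz's interest in Ironwood Manufacturing Inc, giving 52% + 48% = 100%.
Chain via Vantage Mining NL (R2): 90% × 12% = 10.8% of Orion Media Ltd.
Chain via Wildmere Group plc (R2): 100% × 15% = 15% of Orion Media Ltd.
Chain via Ironwood Manufacturing Inc. (R2): 100% × 35% = 35% of Orion Media Ltd.
Aggregating (R1): 10.8% + 15% + 35% = 60.8%.

60.8%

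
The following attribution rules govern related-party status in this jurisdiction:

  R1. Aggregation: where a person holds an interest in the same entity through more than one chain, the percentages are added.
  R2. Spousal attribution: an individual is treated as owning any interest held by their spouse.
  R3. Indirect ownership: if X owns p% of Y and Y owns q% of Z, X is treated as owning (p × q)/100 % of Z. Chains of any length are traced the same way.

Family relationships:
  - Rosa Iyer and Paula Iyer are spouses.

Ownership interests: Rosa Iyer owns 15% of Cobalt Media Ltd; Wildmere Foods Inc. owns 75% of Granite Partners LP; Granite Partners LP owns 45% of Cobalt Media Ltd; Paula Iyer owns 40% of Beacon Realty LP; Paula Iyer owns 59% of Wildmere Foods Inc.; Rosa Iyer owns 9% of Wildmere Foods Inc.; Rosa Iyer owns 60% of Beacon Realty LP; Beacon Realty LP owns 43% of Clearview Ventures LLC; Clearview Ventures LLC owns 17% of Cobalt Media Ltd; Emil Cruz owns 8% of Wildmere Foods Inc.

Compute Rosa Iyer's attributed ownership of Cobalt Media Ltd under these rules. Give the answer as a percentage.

By spousal attribution (R2), Rosa Iyer is treated as also owning Paula Iyer's interest in Wildmere Foods Inc, giving 9% + 59% = 68%.
By spousal attribution (R2), Rosa Iyer is treated as also owning Paula Iyer's interest in Beacon Realty LP, giving 60% + 40% = 100%.
Chain via Wildmere Foods Inc. → Granite Partners LP (R3): 68% × 75% × 45% = 22.95% of Cobalt Media Ltd.
Chain via Beacon Realty LP → Clearview Ventures LLC (R3): 100% × 43% × 17% = 7.31% of Cobalt Media Ltd.
Direct interest in Cobalt Media Ltd: 15%.
Aggregating (R1): 22.95% + 7.31% + 15% = 45.26%.

45.26%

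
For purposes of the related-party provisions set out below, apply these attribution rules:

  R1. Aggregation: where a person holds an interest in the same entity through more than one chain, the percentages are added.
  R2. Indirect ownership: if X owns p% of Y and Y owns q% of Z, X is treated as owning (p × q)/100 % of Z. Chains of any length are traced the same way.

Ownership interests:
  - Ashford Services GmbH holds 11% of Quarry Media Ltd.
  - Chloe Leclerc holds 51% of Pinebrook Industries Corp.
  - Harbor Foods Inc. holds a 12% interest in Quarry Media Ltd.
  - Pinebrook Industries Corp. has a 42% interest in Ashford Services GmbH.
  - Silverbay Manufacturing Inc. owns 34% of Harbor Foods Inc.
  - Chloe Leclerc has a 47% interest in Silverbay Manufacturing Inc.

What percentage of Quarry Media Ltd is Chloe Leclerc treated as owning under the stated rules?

4.2738%

Chain via Pinebrook Industries Corp. → Ashford Services GmbH (R2): 51% × 42% × 11% = 2.3562% of Quarry Media Ltd.
Chain via Silverbay Manufacturing Inc. → Harbor Foods Inc. (R2): 47% × 34% × 12% = 1.9176% of Quarry Media Ltd.
Aggregating (R1): 2.3562% + 1.9176% = 4.2738%.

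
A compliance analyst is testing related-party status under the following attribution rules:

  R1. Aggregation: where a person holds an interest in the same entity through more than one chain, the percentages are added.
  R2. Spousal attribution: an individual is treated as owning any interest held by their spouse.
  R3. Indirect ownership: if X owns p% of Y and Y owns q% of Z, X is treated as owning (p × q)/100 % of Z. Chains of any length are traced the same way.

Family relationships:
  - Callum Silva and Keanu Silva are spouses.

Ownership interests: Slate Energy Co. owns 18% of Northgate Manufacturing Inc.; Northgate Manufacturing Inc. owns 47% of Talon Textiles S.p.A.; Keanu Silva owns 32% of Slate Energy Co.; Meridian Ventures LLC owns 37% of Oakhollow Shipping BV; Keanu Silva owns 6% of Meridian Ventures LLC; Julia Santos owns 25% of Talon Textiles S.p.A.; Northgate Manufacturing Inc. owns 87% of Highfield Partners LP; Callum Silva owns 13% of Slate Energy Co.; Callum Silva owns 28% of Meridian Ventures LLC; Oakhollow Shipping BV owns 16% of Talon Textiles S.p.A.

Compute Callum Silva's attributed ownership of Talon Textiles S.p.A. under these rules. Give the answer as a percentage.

5.8198%

By spousal attribution (R2), Callum Silva is treated as also owning Keanu Silva's interest in Meridian Ventures LLC, giving 28% + 6% = 34%.
By spousal attribution (R2), Callum Silva is treated as also owning Keanu Silva's interest in Slate Energy Co, giving 13% + 32% = 45%.
Chain via Meridian Ventures LLC → Oakhollow Shipping BV (R3): 34% × 37% × 16% = 2.0128% of Talon Textiles S.p.A.
Chain via Slate Energy Co. → Northgate Manufacturing Inc. (R3): 45% × 18% × 47% = 3.807% of Talon Textiles S.p.A.
Aggregating (R1): 2.0128% + 3.807% = 5.8198%.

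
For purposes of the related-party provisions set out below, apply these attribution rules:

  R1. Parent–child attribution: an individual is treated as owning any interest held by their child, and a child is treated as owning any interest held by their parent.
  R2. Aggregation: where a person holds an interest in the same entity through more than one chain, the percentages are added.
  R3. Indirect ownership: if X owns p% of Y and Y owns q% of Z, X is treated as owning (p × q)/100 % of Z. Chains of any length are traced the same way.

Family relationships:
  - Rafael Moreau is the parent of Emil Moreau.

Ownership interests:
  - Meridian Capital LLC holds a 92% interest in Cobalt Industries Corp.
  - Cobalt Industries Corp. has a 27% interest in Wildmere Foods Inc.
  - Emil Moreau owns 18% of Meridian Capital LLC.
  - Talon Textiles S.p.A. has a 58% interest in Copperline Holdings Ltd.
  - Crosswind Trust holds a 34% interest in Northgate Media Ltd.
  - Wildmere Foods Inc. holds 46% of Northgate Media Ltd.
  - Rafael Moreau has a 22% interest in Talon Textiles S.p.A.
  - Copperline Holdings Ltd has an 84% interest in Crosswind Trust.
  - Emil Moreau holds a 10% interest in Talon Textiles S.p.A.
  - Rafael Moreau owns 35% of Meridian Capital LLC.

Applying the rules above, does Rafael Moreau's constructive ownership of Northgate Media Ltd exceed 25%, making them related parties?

No

By parent–child attribution (R1), Rafael Moreau is treated as also owning Emil Moreau's interest in Talon Textiles S.p.A, giving 22% + 10% = 32%.
By parent–child attribution (R1), Rafael Moreau is treated as also owning Emil Moreau's interest in Meridian Capital LLC, giving 35% + 18% = 53%.
Chain via Talon Textiles S.p.A. → Copperline Holdings Ltd → Crosswind Trust (R3): 32% × 58% × 84% × 34% = 5.300736% of Northgate Media Ltd.
Chain via Meridian Capital LLC → Cobalt Industries Corp. → Wildmere Foods Inc. (R3): 53% × 92% × 27% × 46% = 6.055992% of Northgate Media Ltd.
Aggregating (R2): 5.300736% + 6.055992% = 11.356728%.
11.356728% does not exceed the 25% threshold, so Rafael is not a related party to Northgate Media Ltd.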